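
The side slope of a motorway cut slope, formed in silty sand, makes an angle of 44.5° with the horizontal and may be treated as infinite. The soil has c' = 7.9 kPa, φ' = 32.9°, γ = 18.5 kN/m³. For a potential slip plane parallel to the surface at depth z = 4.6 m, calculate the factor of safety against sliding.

For an infinite slope with a slip plane parallel to the surface (no pore pressure): FS = [c' + γz cos²β tanφ'] / [γz sinβ cosβ].
γz = 18.5·4.6 = 85.10 kN/m²
Numerator = 7.9 + 85.10·cos²44.5°·tan32.9° = 7.9 + 85.10·0.5087·0.6469 = 35.907 kPa
Denominator = 85.10·sin44.5°·cos44.5° = 85.10·0.7009·0.7133 = 42.544 kPa
FS = 35.907 / 42.544 = 0.844

FS = 0.84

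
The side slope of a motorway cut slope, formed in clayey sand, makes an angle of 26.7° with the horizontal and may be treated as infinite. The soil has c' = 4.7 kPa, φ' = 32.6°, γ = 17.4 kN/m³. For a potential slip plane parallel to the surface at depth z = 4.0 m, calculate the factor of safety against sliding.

For an infinite slope with a slip plane parallel to the surface (no pore pressure): FS = [c' + γz cos²β tanφ'] / [γz sinβ cosβ].
γz = 17.4·4.0 = 69.60 kN/m²
Numerator = 4.7 + 69.60·cos²26.7°·tan32.6° = 4.7 + 69.60·0.7981·0.6395 = 40.225 kPa
Denominator = 69.60·sin26.7°·cos26.7° = 69.60·0.4493·0.8934 = 27.938 kPa
FS = 40.225 / 27.938 = 1.440

FS = 1.44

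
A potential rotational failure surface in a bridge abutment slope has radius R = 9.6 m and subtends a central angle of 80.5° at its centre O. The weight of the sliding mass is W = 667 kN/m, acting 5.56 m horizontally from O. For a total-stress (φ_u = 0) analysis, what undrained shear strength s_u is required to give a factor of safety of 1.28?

s_u = 36.7 kPa

FS = s_u·L_a·R / (W·d), so s_u = FS·W·d / (L_a·R).
Arc length L_a = R·θ = 9.6·(80.5°·π/180) = 9.6·1.4050 = 13.49 m
s_u = 1.28·667·5.56 / (13.49·9.6) = 4746.9 / 129.48 = 36.66 kPa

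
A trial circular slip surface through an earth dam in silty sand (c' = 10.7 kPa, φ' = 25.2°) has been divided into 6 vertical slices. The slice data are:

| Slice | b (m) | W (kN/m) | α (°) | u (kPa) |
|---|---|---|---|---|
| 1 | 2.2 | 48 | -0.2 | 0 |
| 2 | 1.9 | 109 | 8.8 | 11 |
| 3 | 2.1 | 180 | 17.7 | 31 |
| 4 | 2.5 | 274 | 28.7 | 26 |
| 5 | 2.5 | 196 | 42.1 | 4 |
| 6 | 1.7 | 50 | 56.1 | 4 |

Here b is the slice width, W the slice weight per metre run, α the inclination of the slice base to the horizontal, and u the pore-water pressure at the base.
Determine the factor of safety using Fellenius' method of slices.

Ordinary method of slices: FS = Σ[c'·Δl_i + (W_i cosα_i − u_i·Δl_i)·tanφ'] / Σ W_i sinα_i, with Δl_i = b_i / cosα_i.
Slice 1: Δl = 2.2/cos(-0.2°) = 2.200 m; N'_1 = 48·cos(-0.2°) − 0·2.200 = 48.0; c'Δl = 23.54; W sinα = -0.2
Slice 2: Δl = 1.9/cos8.8° = 1.923 m; N'_2 = 109·cos8.8° − 11·1.923 = 86.6; c'Δl = 20.57; W sinα = 16.7
Slice 3: Δl = 2.1/cos17.7° = 2.204 m; N'_3 = 180·cos17.7° − 31·2.204 = 103.1; c'Δl = 23.59; W sinα = 54.7
Slice 4: Δl = 2.5/cos28.7° = 2.850 m; N'_4 = 274·cos28.7° − 26·2.850 = 166.2; c'Δl = 30.50; W sinα = 131.6
Slice 5: Δl = 2.5/cos42.1° = 3.369 m; N'_5 = 196·cos42.1° − 4·3.369 = 131.9; c'Δl = 36.05; W sinα = 131.4
Slice 6: Δl = 1.7/cos56.1° = 3.048 m; N'_6 = 50·cos56.1° − 4·3.048 = 15.7; c'Δl = 32.61; W sinα = 41.5
Σc'Δl = 166.9 kN/m; ΣN' = 551.6 kN/m; ΣW sinα = 375.7 kN/m
Resisting = 166.9 + 551.6·tan25.2° = 166.9 + 259.6 = 426.4 kN/m
FS = 426.4 / 375.7 = 1.135

FS = 1.13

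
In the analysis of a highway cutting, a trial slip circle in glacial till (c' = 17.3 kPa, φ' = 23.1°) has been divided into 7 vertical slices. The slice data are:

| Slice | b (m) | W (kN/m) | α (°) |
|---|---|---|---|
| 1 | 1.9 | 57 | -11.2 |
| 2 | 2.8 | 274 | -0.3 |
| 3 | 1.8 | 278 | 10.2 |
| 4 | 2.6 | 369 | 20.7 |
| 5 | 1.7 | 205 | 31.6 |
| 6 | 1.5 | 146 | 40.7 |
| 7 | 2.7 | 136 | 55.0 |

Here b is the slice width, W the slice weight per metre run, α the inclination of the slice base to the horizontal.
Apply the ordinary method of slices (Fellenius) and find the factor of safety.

FS = 1.81

Ordinary method of slices: FS = Σ[c'·Δl_i + (W_i cosα_i)·tanφ'] / Σ W_i sinα_i, with Δl_i = b_i / cosα_i.
Slice 1: Δl = 1.9/cos(-11.2°) = 1.937 m; N'_1 = 57·cos(-11.2°) = 55.9; c'Δl = 33.51; W sinα = -11.1
Slice 2: Δl = 2.8/cos(-0.3°) = 2.800 m; N'_2 = 274·cos(-0.3°) = 274.0; c'Δl = 48.44; W sinα = -1.4
Slice 3: Δl = 1.8/cos10.2° = 1.829 m; N'_3 = 278·cos10.2° = 273.6; c'Δl = 31.64; W sinα = 49.2
Slice 4: Δl = 2.6/cos20.7° = 2.779 m; N'_4 = 369·cos20.7° = 345.2; c'Δl = 48.08; W sinα = 130.4
Slice 5: Δl = 1.7/cos31.6° = 1.996 m; N'_5 = 205·cos31.6° = 174.6; c'Δl = 34.53; W sinα = 107.4
Slice 6: Δl = 1.5/cos40.7° = 1.979 m; N'_6 = 146·cos40.7° = 110.7; c'Δl = 34.23; W sinα = 95.2
Slice 7: Δl = 2.7/cos55.0° = 4.707 m; N'_7 = 136·cos55.0° = 78.0; c'Δl = 81.44; W sinα = 111.4
Σc'Δl = 311.9 kN/m; ΣN' = 1312.0 kN/m; ΣW sinα = 481.2 kN/m
Resisting = 311.9 + 1312.0·tan23.1° = 311.9 + 559.6 = 871.5 kN/m
FS = 871.5 / 481.2 = 1.811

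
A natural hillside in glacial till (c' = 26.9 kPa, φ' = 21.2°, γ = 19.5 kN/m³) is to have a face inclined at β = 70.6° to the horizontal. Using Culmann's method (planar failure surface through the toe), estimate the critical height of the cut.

Culmann's analysis gives the critical failure plane at α_cr = (β + φ')/2 = (70.6 + 21.2)/2 = 45.9°, and the critical height
H_c = (4c'/γ) · sinβ cosφ' / [1 − cos(β − φ')]
    = (4·26.9/19.5) · sin70.6°·cos21.2° / [1 − cos(49.4°)]
    = 5.518 · 0.9432·0.9323 / [1 − 0.6508]
    = 5.518 · 0.8794 / 0.3492
    = 13.89 m

H_c = 13.89 m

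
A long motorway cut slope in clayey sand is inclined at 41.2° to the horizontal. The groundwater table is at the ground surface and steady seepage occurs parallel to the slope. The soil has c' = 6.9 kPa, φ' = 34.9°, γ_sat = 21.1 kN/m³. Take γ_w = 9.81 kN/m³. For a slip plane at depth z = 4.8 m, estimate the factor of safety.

FS = 0.56

With seepage parallel to the slope and the water table at the surface, the effective normal stress on the slip plane uses the buoyant unit weight γ' = γ_sat − γ_w while the driving shear stress uses γ_sat:
FS = [c' + γ' z cos²β tanφ'] / [γ_sat z sinβ cosβ]
γ' = 21.1 − 9.81 = 11.29 kN/m³
Numerator = 6.9 + 11.29·4.8·cos²41.2°·tan34.9° = 6.9 + 11.29·4.8·0.5661·0.6976 = 28.302 kPa
Denominator = 21.1·4.8·sin41.2°·cos41.2° = 21.1·4.8·0.6587·0.7524 = 50.195 kPa
FS = 28.302 / 50.195 = 0.564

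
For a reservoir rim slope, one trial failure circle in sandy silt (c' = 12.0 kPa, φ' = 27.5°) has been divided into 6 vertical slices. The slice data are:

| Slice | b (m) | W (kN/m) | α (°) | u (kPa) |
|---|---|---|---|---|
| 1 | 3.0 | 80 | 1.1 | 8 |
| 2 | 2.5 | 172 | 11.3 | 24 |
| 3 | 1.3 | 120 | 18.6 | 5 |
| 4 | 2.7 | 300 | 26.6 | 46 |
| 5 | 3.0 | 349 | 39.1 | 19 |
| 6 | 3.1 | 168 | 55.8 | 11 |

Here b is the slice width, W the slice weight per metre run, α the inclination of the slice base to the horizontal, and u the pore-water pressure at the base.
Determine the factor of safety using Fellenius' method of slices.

Ordinary method of slices: FS = Σ[c'·Δl_i + (W_i cosα_i − u_i·Δl_i)·tanφ'] / Σ W_i sinα_i, with Δl_i = b_i / cosα_i.
Slice 1: Δl = 3.0/cos1.1° = 3.001 m; N'_1 = 80·cos1.1° − 8·3.001 = 56.0; c'Δl = 36.01; W sinα = 1.5
Slice 2: Δl = 2.5/cos11.3° = 2.549 m; N'_2 = 172·cos11.3° − 24·2.549 = 107.5; c'Δl = 30.59; W sinα = 33.7
Slice 3: Δl = 1.3/cos18.6° = 1.372 m; N'_3 = 120·cos18.6° − 5·1.372 = 106.9; c'Δl = 16.46; W sinα = 38.3
Slice 4: Δl = 2.7/cos26.6° = 3.020 m; N'_4 = 300·cos26.6° − 46·3.020 = 129.3; c'Δl = 36.24; W sinα = 134.3
Slice 5: Δl = 3.0/cos39.1° = 3.866 m; N'_5 = 349·cos39.1° − 19·3.866 = 197.4; c'Δl = 46.39; W sinα = 220.1
Slice 6: Δl = 3.1/cos55.8° = 5.515 m; N'_6 = 168·cos55.8° − 11·5.515 = 33.8; c'Δl = 66.18; W sinα = 138.9
Σc'Δl = 231.9 kN/m; ΣN' = 630.8 kN/m; ΣW sinα = 566.9 kN/m
Resisting = 231.9 + 630.8·tan27.5° = 231.9 + 328.4 = 560.3 kN/m
FS = 560.3 / 566.9 = 0.988

FS = 0.99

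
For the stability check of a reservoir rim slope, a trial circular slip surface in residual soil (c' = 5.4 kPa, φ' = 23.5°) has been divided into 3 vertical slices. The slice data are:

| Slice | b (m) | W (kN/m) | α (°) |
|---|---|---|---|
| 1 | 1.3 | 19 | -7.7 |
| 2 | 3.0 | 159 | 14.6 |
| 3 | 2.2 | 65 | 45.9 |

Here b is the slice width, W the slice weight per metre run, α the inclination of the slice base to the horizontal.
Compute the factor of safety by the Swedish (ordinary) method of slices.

Ordinary method of slices: FS = Σ[c'·Δl_i + (W_i cosα_i)·tanφ'] / Σ W_i sinα_i, with Δl_i = b_i / cosα_i.
Slice 1: Δl = 1.3/cos(-7.7°) = 1.312 m; N'_1 = 19·cos(-7.7°) = 18.8; c'Δl = 7.08; W sinα = -2.5
Slice 2: Δl = 3.0/cos14.6° = 3.100 m; N'_2 = 159·cos14.6° = 153.9; c'Δl = 16.74; W sinα = 40.1
Slice 3: Δl = 2.2/cos45.9° = 3.161 m; N'_3 = 65·cos45.9° = 45.2; c'Δl = 17.07; W sinα = 46.7
Σc'Δl = 40.9 kN/m; ΣN' = 217.9 kN/m; ΣW sinα = 84.2 kN/m
Resisting = 40.9 + 217.9·tan23.5° = 40.9 + 94.8 = 135.7 kN/m
FS = 135.7 / 84.2 = 1.611

FS = 1.61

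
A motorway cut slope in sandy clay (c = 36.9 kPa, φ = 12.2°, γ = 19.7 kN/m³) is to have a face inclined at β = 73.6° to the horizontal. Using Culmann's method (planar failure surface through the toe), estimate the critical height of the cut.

Culmann's analysis gives the critical failure plane at α_cr = (β + φ)/2 = (73.6 + 12.2)/2 = 42.9°, and the critical height
H_c = (4c/γ) · sinβ cosφ / [1 − cos(β − φ)]
    = (4·36.9/19.7) · sin73.6°·cos12.2° / [1 − cos(61.4°)]
    = 7.492 · 0.9593·0.9774 / [1 − 0.4787]
    = 7.492 · 0.9376 / 0.5213
    = 13.48 m

H_c = 13.48 m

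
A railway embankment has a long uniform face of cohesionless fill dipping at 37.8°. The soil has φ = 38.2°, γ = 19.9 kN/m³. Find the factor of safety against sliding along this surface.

FS = 1.01

For a dry cohesionless infinite slope the factor of safety is FS = tanφ / tanβ.
FS = tan38.2° / tan37.8° = 0.7869 / 0.7757 = 1.014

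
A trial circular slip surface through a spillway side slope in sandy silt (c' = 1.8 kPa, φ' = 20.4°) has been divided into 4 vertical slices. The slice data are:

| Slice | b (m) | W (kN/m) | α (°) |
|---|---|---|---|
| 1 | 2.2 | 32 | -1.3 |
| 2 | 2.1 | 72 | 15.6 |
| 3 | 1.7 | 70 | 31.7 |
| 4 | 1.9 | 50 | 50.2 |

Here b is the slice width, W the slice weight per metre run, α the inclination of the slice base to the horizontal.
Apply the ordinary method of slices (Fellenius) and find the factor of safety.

Ordinary method of slices: FS = Σ[c'·Δl_i + (W_i cosα_i)·tanφ'] / Σ W_i sinα_i, with Δl_i = b_i / cosα_i.
Slice 1: Δl = 2.2/cos(-1.3°) = 2.201 m; N'_1 = 32·cos(-1.3°) = 32.0; c'Δl = 3.96; W sinα = -0.7
Slice 2: Δl = 2.1/cos15.6° = 2.180 m; N'_2 = 72·cos15.6° = 69.3; c'Δl = 3.92; W sinα = 19.4
Slice 3: Δl = 1.7/cos31.7° = 1.998 m; N'_3 = 70·cos31.7° = 59.6; c'Δl = 3.60; W sinα = 36.8
Slice 4: Δl = 1.9/cos50.2° = 2.968 m; N'_4 = 50·cos50.2° = 32.0; c'Δl = 5.34; W sinα = 38.4
Σc'Δl = 16.8 kN/m; ΣN' = 192.9 kN/m; ΣW sinα = 93.8 kN/m
Resisting = 16.8 + 192.9·tan20.4° = 16.8 + 71.7 = 88.6 kN/m
FS = 88.6 / 93.8 = 0.944

FS = 0.94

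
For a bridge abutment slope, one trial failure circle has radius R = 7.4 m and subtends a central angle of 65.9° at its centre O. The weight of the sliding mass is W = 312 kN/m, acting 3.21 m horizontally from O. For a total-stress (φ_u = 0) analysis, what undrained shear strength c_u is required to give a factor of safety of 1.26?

c_u = 20.0 kPa

FS = c_u·L_a·R / (W·d), so c_u = FS·W·d / (L_a·R).
Arc length L_a = R·θ = 7.4·(65.9°·π/180) = 7.4·1.1502 = 8.51 m
c_u = 1.26·312·3.21 / (8.51·7.4) = 1261.9 / 62.98 = 20.04 kPa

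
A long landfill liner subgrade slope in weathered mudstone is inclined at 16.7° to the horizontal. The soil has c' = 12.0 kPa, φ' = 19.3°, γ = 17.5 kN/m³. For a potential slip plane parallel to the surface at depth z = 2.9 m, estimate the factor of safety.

FS = 2.03

For an infinite slope with a slip plane parallel to the surface (no pore pressure): FS = [c' + γz cos²β tanφ'] / [γz sinβ cosβ].
γz = 17.5·2.9 = 50.75 kN/m²
Numerator = 12.0 + 50.75·cos²16.7°·tan19.3° = 12.0 + 50.75·0.9174·0.3502 = 28.305 kPa
Denominator = 50.75·sin16.7°·cos16.7° = 50.75·0.2874·0.9578 = 13.968 kPa
FS = 28.305 / 13.968 = 2.026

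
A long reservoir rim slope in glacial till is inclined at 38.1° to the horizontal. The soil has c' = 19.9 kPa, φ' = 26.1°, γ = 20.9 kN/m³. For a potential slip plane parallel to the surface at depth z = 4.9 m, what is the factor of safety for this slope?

FS = 1.02

For an infinite slope with a slip plane parallel to the surface (no pore pressure): FS = [c' + γz cos²β tanφ'] / [γz sinβ cosβ].
γz = 20.9·4.9 = 102.41 kN/m²
Numerator = 19.9 + 102.41·cos²38.1°·tan26.1° = 19.9 + 102.41·0.6193·0.4899 = 50.969 kPa
Denominator = 102.41·sin38.1°·cos38.1° = 102.41·0.6170·0.7869 = 49.727 kPa
FS = 50.969 / 49.727 = 1.025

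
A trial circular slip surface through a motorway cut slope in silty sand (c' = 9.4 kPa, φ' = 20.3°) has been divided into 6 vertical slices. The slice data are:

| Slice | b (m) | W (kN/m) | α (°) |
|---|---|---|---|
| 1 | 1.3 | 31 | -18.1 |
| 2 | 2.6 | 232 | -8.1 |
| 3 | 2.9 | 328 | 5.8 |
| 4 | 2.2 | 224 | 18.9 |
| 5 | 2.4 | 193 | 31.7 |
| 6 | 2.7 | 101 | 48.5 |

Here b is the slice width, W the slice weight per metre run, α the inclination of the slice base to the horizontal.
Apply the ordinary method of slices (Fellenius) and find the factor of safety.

FS = 2.21

Ordinary method of slices: FS = Σ[c'·Δl_i + (W_i cosα_i)·tanφ'] / Σ W_i sinα_i, with Δl_i = b_i / cosα_i.
Slice 1: Δl = 1.3/cos(-18.1°) = 1.368 m; N'_1 = 31·cos(-18.1°) = 29.5; c'Δl = 12.86; W sinα = -9.6
Slice 2: Δl = 2.6/cos(-8.1°) = 2.626 m; N'_2 = 232·cos(-8.1°) = 229.7; c'Δl = 24.69; W sinα = -32.7
Slice 3: Δl = 2.9/cos5.8° = 2.915 m; N'_3 = 328·cos5.8° = 326.3; c'Δl = 27.40; W sinα = 33.1
Slice 4: Δl = 2.2/cos18.9° = 2.325 m; N'_4 = 224·cos18.9° = 211.9; c'Δl = 21.86; W sinα = 72.6
Slice 5: Δl = 2.4/cos31.7° = 2.821 m; N'_5 = 193·cos31.7° = 164.2; c'Δl = 26.52; W sinα = 101.4
Slice 6: Δl = 2.7/cos48.5° = 4.075 m; N'_6 = 101·cos48.5° = 66.9; c'Δl = 38.30; W sinα = 75.6
Σc'Δl = 151.6 kN/m; ΣN' = 1028.5 kN/m; ΣW sinα = 240.4 kN/m
Resisting = 151.6 + 1028.5·tan20.3° = 151.6 + 380.5 = 532.1 kN/m
FS = 532.1 / 240.4 = 2.213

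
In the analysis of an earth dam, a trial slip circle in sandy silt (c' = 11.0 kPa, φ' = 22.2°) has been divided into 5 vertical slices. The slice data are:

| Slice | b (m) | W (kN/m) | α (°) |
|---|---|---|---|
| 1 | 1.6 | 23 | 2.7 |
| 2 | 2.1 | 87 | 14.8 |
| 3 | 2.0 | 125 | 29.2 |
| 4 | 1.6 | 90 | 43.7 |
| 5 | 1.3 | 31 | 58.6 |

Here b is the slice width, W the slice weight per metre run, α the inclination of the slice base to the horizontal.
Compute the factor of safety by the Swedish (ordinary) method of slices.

Ordinary method of slices: FS = Σ[c'·Δl_i + (W_i cosα_i)·tanφ'] / Σ W_i sinα_i, with Δl_i = b_i / cosα_i.
Slice 1: Δl = 1.6/cos2.7° = 1.602 m; N'_1 = 23·cos2.7° = 23.0; c'Δl = 17.62; W sinα = 1.1
Slice 2: Δl = 2.1/cos14.8° = 2.172 m; N'_2 = 87·cos14.8° = 84.1; c'Δl = 23.89; W sinα = 22.2
Slice 3: Δl = 2.0/cos29.2° = 2.291 m; N'_3 = 125·cos29.2° = 109.1; c'Δl = 25.20; W sinα = 61.0
Slice 4: Δl = 1.6/cos43.7° = 2.213 m; N'_4 = 90·cos43.7° = 65.1; c'Δl = 24.34; W sinα = 62.2
Slice 5: Δl = 1.3/cos58.6° = 2.495 m; N'_5 = 31·cos58.6° = 16.2; c'Δl = 27.45; W sinα = 26.5
Σc'Δl = 118.5 kN/m; ΣN' = 297.4 kN/m; ΣW sinα = 172.9 kN/m
Resisting = 118.5 + 297.4·tan22.2° = 118.5 + 121.4 = 239.9 kN/m
FS = 239.9 / 172.9 = 1.387

FS = 1.39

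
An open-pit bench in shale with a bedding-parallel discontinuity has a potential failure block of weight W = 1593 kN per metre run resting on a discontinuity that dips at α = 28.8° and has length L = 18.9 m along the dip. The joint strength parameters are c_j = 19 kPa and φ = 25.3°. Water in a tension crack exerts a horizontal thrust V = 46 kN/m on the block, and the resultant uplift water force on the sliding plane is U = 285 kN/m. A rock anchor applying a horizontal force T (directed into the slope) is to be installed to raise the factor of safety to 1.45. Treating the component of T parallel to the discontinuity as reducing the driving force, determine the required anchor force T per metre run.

T = 199 kN/m

Resolving forces along and normal to the sliding plane, with the horizontal anchor force T adding T·sinα to the effective normal force and T·cosα acting up the plane against the driving force:
FS = [c_jL + (W cosα − U − V sinα + T sinα) tanφ] / [W sinα + V cosα − T cosα]
Without the anchor: N' = 1088.8 kN/m, driving T_d = 807.7 kN/m, resisting R = 19·18.9 + 1088.8·tan25.3° = 873.8 kN/m, FS = 1.08.
Setting FS = 1.45 and solving for T:
1.45·(807.7 − T cos28.8°) = 873.8 + T sin28.8°·tan25.3°
T·(sin28.8°·tan25.3° + 1.45·cos28.8°) = 1.45·807.7 − 873.8
T·(0.4818·0.4727 + 1.45·0.8763) = 1171.2 − 873.8 = 297.5
T·1.4984 = 297.5
T = 198.5 kN/m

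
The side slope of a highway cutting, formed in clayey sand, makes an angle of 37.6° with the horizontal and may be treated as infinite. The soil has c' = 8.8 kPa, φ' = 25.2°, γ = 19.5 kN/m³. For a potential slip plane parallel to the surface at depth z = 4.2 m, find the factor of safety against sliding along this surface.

FS = 0.83

For an infinite slope with a slip plane parallel to the surface (no pore pressure): FS = [c' + γz cos²β tanφ'] / [γz sinβ cosβ].
γz = 19.5·4.2 = 81.90 kN/m²
Numerator = 8.8 + 81.90·cos²37.6°·tan25.2° = 8.8 + 81.90·0.6277·0.4706 = 32.992 kPa
Denominator = 81.90·sin37.6°·cos37.6° = 81.90·0.6101·0.7923 = 39.591 kPa
FS = 32.992 / 39.591 = 0.833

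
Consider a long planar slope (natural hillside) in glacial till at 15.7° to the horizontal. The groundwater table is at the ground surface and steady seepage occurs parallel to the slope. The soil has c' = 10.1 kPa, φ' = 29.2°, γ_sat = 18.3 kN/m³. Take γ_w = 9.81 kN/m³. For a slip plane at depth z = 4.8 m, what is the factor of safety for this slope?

With seepage parallel to the slope and the water table at the surface, the effective normal stress on the slip plane uses the buoyant unit weight γ' = γ_sat − γ_w while the driving shear stress uses γ_sat:
FS = [c' + γ' z cos²β tanφ'] / [γ_sat z sinβ cosβ]
γ' = 18.3 − 9.81 = 8.49 kN/m³
Numerator = 10.1 + 8.49·4.8·cos²15.7°·tan29.2° = 10.1 + 8.49·4.8·0.9268·0.5589 = 31.208 kPa
Denominator = 18.3·4.8·sin15.7°·cos15.7° = 18.3·4.8·0.2706·0.9627 = 22.883 kPa
FS = 31.208 / 22.883 = 1.364

FS = 1.36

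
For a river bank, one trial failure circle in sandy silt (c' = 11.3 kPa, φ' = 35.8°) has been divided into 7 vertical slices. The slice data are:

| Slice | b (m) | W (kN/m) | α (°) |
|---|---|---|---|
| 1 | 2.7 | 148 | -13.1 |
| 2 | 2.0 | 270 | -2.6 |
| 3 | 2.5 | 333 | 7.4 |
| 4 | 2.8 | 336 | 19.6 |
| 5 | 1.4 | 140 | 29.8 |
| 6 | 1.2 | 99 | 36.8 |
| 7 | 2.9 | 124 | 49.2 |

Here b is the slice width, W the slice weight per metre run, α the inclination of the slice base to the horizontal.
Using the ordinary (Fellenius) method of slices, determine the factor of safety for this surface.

Ordinary method of slices: FS = Σ[c'·Δl_i + (W_i cosα_i)·tanφ'] / Σ W_i sinα_i, with Δl_i = b_i / cosα_i.
Slice 1: Δl = 2.7/cos(-13.1°) = 2.772 m; N'_1 = 148·cos(-13.1°) = 144.1; c'Δl = 31.33; W sinα = -33.5
Slice 2: Δl = 2.0/cos(-2.6°) = 2.002 m; N'_2 = 270·cos(-2.6°) = 269.7; c'Δl = 22.62; W sinα = -12.2
Slice 3: Δl = 2.5/cos7.4° = 2.521 m; N'_3 = 333·cos7.4° = 330.2; c'Δl = 28.49; W sinα = 42.9
Slice 4: Δl = 2.8/cos19.6° = 2.972 m; N'_4 = 336·cos19.6° = 316.5; c'Δl = 33.59; W sinα = 112.7
Slice 5: Δl = 1.4/cos29.8° = 1.613 m; N'_5 = 140·cos29.8° = 121.5; c'Δl = 18.23; W sinα = 69.6
Slice 6: Δl = 1.2/cos36.8° = 1.499 m; N'_6 = 99·cos36.8° = 79.3; c'Δl = 16.93; W sinα = 59.3
Slice 7: Δl = 2.9/cos49.2° = 4.438 m; N'_7 = 124·cos49.2° = 81.0; c'Δl = 50.15; W sinα = 93.9
Σc'Δl = 201.3 kN/m; ΣN' = 1342.4 kN/m; ΣW sinα = 332.6 kN/m
Resisting = 201.3 + 1342.4·tan35.8° = 201.3 + 968.2 = 1169.5 kN/m
FS = 1169.5 / 332.6 = 3.517

FS = 3.52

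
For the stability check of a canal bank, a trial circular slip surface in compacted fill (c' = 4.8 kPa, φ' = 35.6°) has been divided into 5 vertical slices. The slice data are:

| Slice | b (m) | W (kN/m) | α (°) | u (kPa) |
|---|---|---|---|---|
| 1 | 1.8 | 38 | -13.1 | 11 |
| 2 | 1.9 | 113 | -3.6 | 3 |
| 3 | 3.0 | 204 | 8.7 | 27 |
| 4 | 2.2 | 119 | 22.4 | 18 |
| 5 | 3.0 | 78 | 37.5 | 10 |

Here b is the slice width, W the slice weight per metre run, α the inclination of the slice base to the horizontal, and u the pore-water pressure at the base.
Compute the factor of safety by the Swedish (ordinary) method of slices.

Ordinary method of slices: FS = Σ[c'·Δl_i + (W_i cosα_i − u_i·Δl_i)·tanφ'] / Σ W_i sinα_i, with Δl_i = b_i / cosα_i.
Slice 1: Δl = 1.8/cos(-13.1°) = 1.848 m; N'_1 = 38·cos(-13.1°) − 11·1.848 = 16.7; c'Δl = 8.87; W sinα = -8.6
Slice 2: Δl = 1.9/cos(-3.6°) = 1.904 m; N'_2 = 113·cos(-3.6°) − 3·1.904 = 107.1; c'Δl = 9.14; W sinα = -7.1
Slice 3: Δl = 3.0/cos8.7° = 3.035 m; N'_3 = 204·cos8.7° − 27·3.035 = 119.7; c'Δl = 14.57; W sinα = 30.9
Slice 4: Δl = 2.2/cos22.4° = 2.380 m; N'_4 = 119·cos22.4° − 18·2.380 = 67.2; c'Δl = 11.42; W sinα = 45.3
Slice 5: Δl = 3.0/cos37.5° = 3.781 m; N'_5 = 78·cos37.5° − 10·3.781 = 24.1; c'Δl = 18.15; W sinα = 47.5
Σc'Δl = 62.1 kN/m; ΣN' = 334.7 kN/m; ΣW sinα = 108.0 kN/m
Resisting = 62.1 + 334.7·tan35.6° = 62.1 + 239.6 = 301.8 kN/m
FS = 301.8 / 108.0 = 2.795

FS = 2.79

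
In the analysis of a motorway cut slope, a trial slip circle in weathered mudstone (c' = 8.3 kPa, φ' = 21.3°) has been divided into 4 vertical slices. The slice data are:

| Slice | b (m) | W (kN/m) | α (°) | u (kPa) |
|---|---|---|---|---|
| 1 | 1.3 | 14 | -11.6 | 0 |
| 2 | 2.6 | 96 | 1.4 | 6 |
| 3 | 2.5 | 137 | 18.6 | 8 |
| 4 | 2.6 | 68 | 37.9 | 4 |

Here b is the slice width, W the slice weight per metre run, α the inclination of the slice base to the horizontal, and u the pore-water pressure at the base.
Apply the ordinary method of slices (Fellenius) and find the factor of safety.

Ordinary method of slices: FS = Σ[c'·Δl_i + (W_i cosα_i − u_i·Δl_i)·tanφ'] / Σ W_i sinα_i, with Δl_i = b_i / cosα_i.
Slice 1: Δl = 1.3/cos(-11.6°) = 1.327 m; N'_1 = 14·cos(-11.6°) − 0·1.327 = 13.7; c'Δl = 11.01; W sinα = -2.8
Slice 2: Δl = 2.6/cos1.4° = 2.601 m; N'_2 = 96·cos1.4° − 6·2.601 = 80.4; c'Δl = 21.59; W sinα = 2.3
Slice 3: Δl = 2.5/cos18.6° = 2.638 m; N'_3 = 137·cos18.6° − 8·2.638 = 108.7; c'Δl = 21.89; W sinα = 43.7
Slice 4: Δl = 2.6/cos37.9° = 3.295 m; N'_4 = 68·cos37.9° − 4·3.295 = 40.5; c'Δl = 27.35; W sinα = 41.8
Σc'Δl = 81.8 kN/m; ΣN' = 243.3 kN/m; ΣW sinα = 85.0 kN/m
Resisting = 81.8 + 243.3·tan21.3° = 81.8 + 94.9 = 176.7 kN/m
FS = 176.7 / 85.0 = 2.079

FS = 2.08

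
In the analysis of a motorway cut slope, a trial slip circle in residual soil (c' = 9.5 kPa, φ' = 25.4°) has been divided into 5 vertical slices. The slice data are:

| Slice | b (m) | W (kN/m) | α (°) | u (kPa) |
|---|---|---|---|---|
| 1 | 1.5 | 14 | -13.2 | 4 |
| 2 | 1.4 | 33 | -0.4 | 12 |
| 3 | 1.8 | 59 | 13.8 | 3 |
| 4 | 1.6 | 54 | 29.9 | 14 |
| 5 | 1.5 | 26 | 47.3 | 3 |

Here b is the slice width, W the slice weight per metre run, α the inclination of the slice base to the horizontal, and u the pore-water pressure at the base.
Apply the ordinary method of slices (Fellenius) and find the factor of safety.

FS = 2.38

Ordinary method of slices: FS = Σ[c'·Δl_i + (W_i cosα_i − u_i·Δl_i)·tanφ'] / Σ W_i sinα_i, with Δl_i = b_i / cosα_i.
Slice 1: Δl = 1.5/cos(-13.2°) = 1.541 m; N'_1 = 14·cos(-13.2°) − 4·1.541 = 7.5; c'Δl = 14.64; W sinα = -3.2
Slice 2: Δl = 1.4/cos(-0.4°) = 1.400 m; N'_2 = 33·cos(-0.4°) − 12·1.400 = 16.2; c'Δl = 13.30; W sinα = -0.2
Slice 3: Δl = 1.8/cos13.8° = 1.854 m; N'_3 = 59·cos13.8° − 3·1.854 = 51.7; c'Δl = 17.61; W sinα = 14.1
Slice 4: Δl = 1.6/cos29.9° = 1.846 m; N'_4 = 54·cos29.9° − 14·1.846 = 21.0; c'Δl = 17.53; W sinα = 26.9
Slice 5: Δl = 1.5/cos47.3° = 2.212 m; N'_5 = 26·cos47.3° − 3·2.212 = 11.0; c'Δl = 21.01; W sinα = 19.1
Σc'Δl = 84.1 kN/m; ΣN' = 107.4 kN/m; ΣW sinα = 56.7 kN/m
Resisting = 84.1 + 107.4·tan25.4° = 84.1 + 51.0 = 135.1 kN/m
FS = 135.1 / 56.7 = 2.383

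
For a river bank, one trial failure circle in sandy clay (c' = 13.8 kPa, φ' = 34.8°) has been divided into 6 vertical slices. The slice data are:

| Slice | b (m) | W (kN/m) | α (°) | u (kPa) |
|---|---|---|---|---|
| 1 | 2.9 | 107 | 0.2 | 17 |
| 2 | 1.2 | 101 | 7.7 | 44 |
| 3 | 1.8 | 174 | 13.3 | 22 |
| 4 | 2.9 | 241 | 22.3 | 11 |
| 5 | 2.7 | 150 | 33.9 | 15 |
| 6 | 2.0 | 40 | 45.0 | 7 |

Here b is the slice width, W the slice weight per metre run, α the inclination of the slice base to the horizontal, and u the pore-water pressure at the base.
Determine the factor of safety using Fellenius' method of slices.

FS = 2.18

Ordinary method of slices: FS = Σ[c'·Δl_i + (W_i cosα_i − u_i·Δl_i)·tanφ'] / Σ W_i sinα_i, with Δl_i = b_i / cosα_i.
Slice 1: Δl = 2.9/cos0.2° = 2.900 m; N'_1 = 107·cos0.2° − 17·2.900 = 57.7; c'Δl = 40.02; W sinα = 0.4
Slice 2: Δl = 1.2/cos7.7° = 1.211 m; N'_2 = 101·cos7.7° − 44·1.211 = 46.8; c'Δl = 16.71; W sinα = 13.5
Slice 3: Δl = 1.8/cos13.3° = 1.850 m; N'_3 = 174·cos13.3° − 22·1.850 = 128.6; c'Δl = 25.52; W sinα = 40.0
Slice 4: Δl = 2.9/cos22.3° = 3.134 m; N'_4 = 241·cos22.3° − 11·3.134 = 188.5; c'Δl = 43.26; W sinα = 91.4
Slice 5: Δl = 2.7/cos33.9° = 3.253 m; N'_5 = 150·cos33.9° − 15·3.253 = 75.7; c'Δl = 44.89; W sinα = 83.7
Slice 6: Δl = 2.0/cos45.0° = 2.828 m; N'_6 = 40·cos45.0° − 7·2.828 = 8.5; c'Δl = 39.03; W sinα = 28.3
Σc'Δl = 209.4 kN/m; ΣN' = 505.8 kN/m; ΣW sinα = 257.3 kN/m
Resisting = 209.4 + 505.8·tan34.8° = 209.4 + 351.6 = 561.0 kN/m
FS = 561.0 / 257.3 = 2.180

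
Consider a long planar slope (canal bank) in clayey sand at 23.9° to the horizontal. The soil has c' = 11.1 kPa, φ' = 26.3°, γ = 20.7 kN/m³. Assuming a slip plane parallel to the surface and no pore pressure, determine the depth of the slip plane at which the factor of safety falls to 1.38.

z = 5.47 m

Setting FS = 1.38 in FS = [c' + γz cos²β tanφ'] / [γz sinβ cosβ] and solving for z:
z = c' / [γ cosβ (FS·sinβ − cosβ·tanφ')]
  = 11.1 / [20.7·cos23.9°·(1.38·sin23.9° − cos23.9°·tan26.3°)]
  = 11.1 / [20.7·0.9143·(1.38·0.4051 − 0.9143·0.4942)]
  = 11.1 / 2.0296 = 5.469 m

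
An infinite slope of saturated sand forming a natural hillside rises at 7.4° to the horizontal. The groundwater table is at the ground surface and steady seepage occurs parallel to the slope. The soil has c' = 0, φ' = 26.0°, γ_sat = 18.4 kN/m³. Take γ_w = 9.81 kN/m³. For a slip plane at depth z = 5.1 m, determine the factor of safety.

FS = 1.75

With seepage parallel to the slope and the water table at the surface, the effective normal stress on the slip plane uses the buoyant unit weight γ' = γ_sat − γ_w while the driving shear stress uses γ_sat:
FS = [c' + γ' z cos²β tanφ'] / [γ_sat z sinβ cosβ]
(For c' = 0 this reduces to FS = (γ'/γ_sat)·tanφ'/tanβ.)
γ' = 18.4 − 9.81 = 8.59 kN/m³
Numerator = 0.0 + 8.59·5.1·cos²7.4°·tan26.0° = 0.0 + 8.59·5.1·0.9834·0.4877 = 21.013 kPa
Denominator = 18.4·5.1·sin7.4°·cos7.4° = 18.4·5.1·0.1288·0.9917 = 11.986 kPa
FS = 21.013 / 11.986 = 1.753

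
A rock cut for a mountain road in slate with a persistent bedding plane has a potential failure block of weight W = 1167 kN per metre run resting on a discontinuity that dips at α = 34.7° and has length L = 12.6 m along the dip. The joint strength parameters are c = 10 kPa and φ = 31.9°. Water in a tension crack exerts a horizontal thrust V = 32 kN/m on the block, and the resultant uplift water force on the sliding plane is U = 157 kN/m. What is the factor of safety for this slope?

Resolving the block weight along and normal to the plane and applying the Mohr–Coulomb strength on the joint:
N' = W cosα − U − V sinα = 1167·cos34.7° − 157 − 32·sin34.7° = 784.2 kN/m
Driving force T = W sinα + V cosα = 1167·sin34.7° + 32·cos34.7° = 690.7 kN/m
Resisting force R = c·L + N'·tanφ = 10·12.6 + 784.2·tan31.9° = 126.0 + 488.1 = 614.1 kN/m
FS = R / T = 614.1 / 690.7 = 0.889

FS = 0.89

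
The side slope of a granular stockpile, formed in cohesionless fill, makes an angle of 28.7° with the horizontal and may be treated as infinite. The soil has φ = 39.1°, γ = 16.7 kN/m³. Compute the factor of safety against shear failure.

For a dry cohesionless infinite slope the factor of safety is FS = tanφ / tanβ.
FS = tan39.1° / tan28.7° = 0.8127 / 0.5475 = 1.484

FS = 1.48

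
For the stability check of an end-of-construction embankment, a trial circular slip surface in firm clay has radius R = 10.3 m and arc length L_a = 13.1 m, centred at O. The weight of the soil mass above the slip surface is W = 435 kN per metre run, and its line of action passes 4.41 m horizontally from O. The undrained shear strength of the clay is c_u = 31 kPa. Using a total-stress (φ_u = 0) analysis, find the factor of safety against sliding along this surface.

Taking moments about the centre O, the resisting moment is provided by the undrained shear strength acting along the arc:
M_R = c_u·L_a·R = 31·13.10·10.3 = 4182.8 kN·m/m
M_D = W·d = 435·4.41 = 1918.4 kN·m/m
FS = M_R / M_D = 4182.8 / 1918.4 = 2.180

FS = 2.18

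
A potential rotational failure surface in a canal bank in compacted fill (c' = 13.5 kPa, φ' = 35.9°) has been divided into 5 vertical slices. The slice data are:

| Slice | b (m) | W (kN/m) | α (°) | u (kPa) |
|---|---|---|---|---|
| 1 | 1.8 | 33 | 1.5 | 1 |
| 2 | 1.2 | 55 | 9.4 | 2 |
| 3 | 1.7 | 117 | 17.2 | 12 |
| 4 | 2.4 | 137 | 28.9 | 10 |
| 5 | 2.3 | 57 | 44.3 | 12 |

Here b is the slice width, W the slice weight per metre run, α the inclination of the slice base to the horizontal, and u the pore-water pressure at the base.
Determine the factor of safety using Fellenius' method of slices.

Ordinary method of slices: FS = Σ[c'·Δl_i + (W_i cosα_i − u_i·Δl_i)·tanφ'] / Σ W_i sinα_i, with Δl_i = b_i / cosα_i.
Slice 1: Δl = 1.8/cos1.5° = 1.801 m; N'_1 = 33·cos1.5° − 1·1.801 = 31.2; c'Δl = 24.31; W sinα = 0.9
Slice 2: Δl = 1.2/cos9.4° = 1.216 m; N'_2 = 55·cos9.4° − 2·1.216 = 51.8; c'Δl = 16.42; W sinα = 9.0
Slice 3: Δl = 1.7/cos17.2° = 1.780 m; N'_3 = 117·cos17.2° − 12·1.780 = 90.4; c'Δl = 24.02; W sinα = 34.6
Slice 4: Δl = 2.4/cos28.9° = 2.741 m; N'_4 = 137·cos28.9° − 10·2.741 = 92.5; c'Δl = 37.01; W sinα = 66.2
Slice 5: Δl = 2.3/cos44.3° = 3.214 m; N'_5 = 57·cos44.3° − 12·3.214 = 2.2; c'Δl = 43.38; W sinα = 39.8
Σc'Δl = 145.1 kN/m; ΣN' = 268.2 kN/m; ΣW sinα = 150.5 kN/m
Resisting = 145.1 + 268.2·tan35.9° = 145.1 + 194.1 = 339.3 kN/m
FS = 339.3 / 150.5 = 2.255

FS = 2.25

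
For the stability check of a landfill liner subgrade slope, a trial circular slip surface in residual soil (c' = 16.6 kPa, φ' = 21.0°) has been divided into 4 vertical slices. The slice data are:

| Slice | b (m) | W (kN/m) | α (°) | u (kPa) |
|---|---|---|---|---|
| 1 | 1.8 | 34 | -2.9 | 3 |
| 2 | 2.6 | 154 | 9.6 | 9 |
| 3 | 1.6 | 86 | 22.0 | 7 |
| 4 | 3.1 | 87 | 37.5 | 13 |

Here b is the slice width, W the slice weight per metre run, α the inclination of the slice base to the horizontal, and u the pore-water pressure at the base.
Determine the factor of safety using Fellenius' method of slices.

Ordinary method of slices: FS = Σ[c'·Δl_i + (W_i cosα_i − u_i·Δl_i)·tanφ'] / Σ W_i sinα_i, with Δl_i = b_i / cosα_i.
Slice 1: Δl = 1.8/cos(-2.9°) = 1.802 m; N'_1 = 34·cos(-2.9°) − 3·1.802 = 28.5; c'Δl = 29.92; W sinα = -1.7
Slice 2: Δl = 2.6/cos9.6° = 2.637 m; N'_2 = 154·cos9.6° − 9·2.637 = 128.1; c'Δl = 43.77; W sinα = 25.7
Slice 3: Δl = 1.6/cos22.0° = 1.726 m; N'_3 = 86·cos22.0° − 7·1.726 = 67.7; c'Δl = 28.65; W sinα = 32.2
Slice 4: Δl = 3.1/cos37.5° = 3.907 m; N'_4 = 87·cos37.5° − 13·3.907 = 18.2; c'Δl = 64.86; W sinα = 53.0
Σc'Δl = 167.2 kN/m; ΣN' = 242.5 kN/m; ΣW sinα = 109.1 kN/m
Resisting = 167.2 + 242.5·tan21.0° = 167.2 + 93.1 = 260.3 kN/m
FS = 260.3 / 109.1 = 2.385

FS = 2.39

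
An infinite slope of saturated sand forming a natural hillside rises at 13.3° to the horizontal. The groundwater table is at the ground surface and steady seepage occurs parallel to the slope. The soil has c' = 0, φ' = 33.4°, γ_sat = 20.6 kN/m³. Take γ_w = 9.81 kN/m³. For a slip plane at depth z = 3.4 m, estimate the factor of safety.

FS = 1.46

With seepage parallel to the slope and the water table at the surface, the effective normal stress on the slip plane uses the buoyant unit weight γ' = γ_sat − γ_w while the driving shear stress uses γ_sat:
FS = [c' + γ' z cos²β tanφ'] / [γ_sat z sinβ cosβ]
(For c' = 0 this reduces to FS = (γ'/γ_sat)·tanφ'/tanβ.)
γ' = 20.6 − 9.81 = 10.79 kN/m³
Numerator = 0.0 + 10.79·3.4·cos²13.3°·tan33.4° = 0.0 + 10.79·3.4·0.9471·0.6594 = 22.910 kPa
Denominator = 20.6·3.4·sin13.3°·cos13.3° = 20.6·3.4·0.2300·0.9732 = 15.681 kPa
FS = 22.910 / 15.681 = 1.461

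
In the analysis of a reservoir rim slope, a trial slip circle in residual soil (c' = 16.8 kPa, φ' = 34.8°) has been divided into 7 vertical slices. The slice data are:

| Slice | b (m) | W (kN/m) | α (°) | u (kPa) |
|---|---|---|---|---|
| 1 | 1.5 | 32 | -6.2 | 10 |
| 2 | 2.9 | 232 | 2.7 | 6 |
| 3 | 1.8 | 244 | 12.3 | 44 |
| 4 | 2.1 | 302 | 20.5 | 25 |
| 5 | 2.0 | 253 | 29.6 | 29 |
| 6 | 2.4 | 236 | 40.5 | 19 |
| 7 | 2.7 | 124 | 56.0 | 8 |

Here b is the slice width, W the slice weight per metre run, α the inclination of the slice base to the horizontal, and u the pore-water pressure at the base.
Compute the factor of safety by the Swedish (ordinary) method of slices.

FS = 1.75

Ordinary method of slices: FS = Σ[c'·Δl_i + (W_i cosα_i − u_i·Δl_i)·tanφ'] / Σ W_i sinα_i, with Δl_i = b_i / cosα_i.
Slice 1: Δl = 1.5/cos(-6.2°) = 1.509 m; N'_1 = 32·cos(-6.2°) − 10·1.509 = 16.7; c'Δl = 25.35; W sinα = -3.5
Slice 2: Δl = 2.9/cos2.7° = 2.903 m; N'_2 = 232·cos2.7° − 6·2.903 = 214.3; c'Δl = 48.77; W sinα = 10.9
Slice 3: Δl = 1.8/cos12.3° = 1.842 m; N'_3 = 244·cos12.3° − 44·1.842 = 157.3; c'Δl = 30.95; W sinα = 52.0
Slice 4: Δl = 2.1/cos20.5° = 2.242 m; N'_4 = 302·cos20.5° − 25·2.242 = 226.8; c'Δl = 37.67; W sinα = 105.8
Slice 5: Δl = 2.0/cos29.6° = 2.300 m; N'_5 = 253·cos29.6° − 29·2.300 = 153.3; c'Δl = 38.64; W sinα = 125.0
Slice 6: Δl = 2.4/cos40.5° = 3.156 m; N'_6 = 236·cos40.5° − 19·3.156 = 119.5; c'Δl = 53.02; W sinα = 153.3
Slice 7: Δl = 2.7/cos56.0° = 4.828 m; N'_7 = 124·cos56.0° − 8·4.828 = 30.7; c'Δl = 81.12; W sinα = 102.8
Σc'Δl = 315.5 kN/m; ΣN' = 918.7 kN/m; ΣW sinα = 546.3 kN/m
Resisting = 315.5 + 918.7·tan34.8° = 315.5 + 638.5 = 954.0 kN/m
FS = 954.0 / 546.3 = 1.746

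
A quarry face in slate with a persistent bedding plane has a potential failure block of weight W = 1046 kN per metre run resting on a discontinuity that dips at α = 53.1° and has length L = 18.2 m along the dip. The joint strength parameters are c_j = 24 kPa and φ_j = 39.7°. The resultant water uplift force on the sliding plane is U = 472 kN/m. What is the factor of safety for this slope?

Resolving the block weight along and normal to the plane and applying the Mohr–Coulomb strength on the joint:
N' = W cosα − U = 1046·cos53.1° − 472 = 156.0 kN/m
Driving force T = W sinα = 1046·sin53.1° = 836.5 kN/m
Resisting force R = c_j·L + N'·tanφ_j = 24·18.2 + 156.0·tan39.7° = 436.8 + 129.5 = 566.3 kN/m
FS = R / T = 566.3 / 836.5 = 0.677

FS = 0.68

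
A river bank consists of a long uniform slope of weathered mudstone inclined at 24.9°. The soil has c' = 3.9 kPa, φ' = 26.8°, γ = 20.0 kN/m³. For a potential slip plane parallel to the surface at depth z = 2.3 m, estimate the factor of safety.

FS = 1.31

For an infinite slope with a slip plane parallel to the surface (no pore pressure): FS = [c' + γz cos²β tanφ'] / [γz sinβ cosβ].
γz = 20.0·2.3 = 46.00 kN/m²
Numerator = 3.9 + 46.00·cos²24.9°·tan26.8° = 3.9 + 46.00·0.8227·0.5051 = 23.017 kPa
Denominator = 46.00·sin24.9°·cos24.9° = 46.00·0.4210·0.9070 = 17.567 kPa
FS = 23.017 / 17.567 = 1.310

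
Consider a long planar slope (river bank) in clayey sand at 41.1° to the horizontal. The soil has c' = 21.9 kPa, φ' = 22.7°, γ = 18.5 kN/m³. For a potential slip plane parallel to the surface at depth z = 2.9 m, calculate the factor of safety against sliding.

FS = 1.30

For an infinite slope with a slip plane parallel to the surface (no pore pressure): FS = [c' + γz cos²β tanφ'] / [γz sinβ cosβ].
γz = 18.5·2.9 = 53.65 kN/m²
Numerator = 21.9 + 53.65·cos²41.1°·tan22.7° = 21.9 + 53.65·0.5679·0.4183 = 34.644 kPa
Denominator = 53.65·sin41.1°·cos41.1° = 53.65·0.6574·0.7536 = 26.577 kPa
FS = 34.644 / 26.577 = 1.304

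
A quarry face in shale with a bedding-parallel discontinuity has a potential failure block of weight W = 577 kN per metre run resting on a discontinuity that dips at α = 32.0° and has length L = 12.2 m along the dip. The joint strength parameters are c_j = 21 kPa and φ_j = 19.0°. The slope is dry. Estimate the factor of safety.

FS = 1.39

Resolving the block weight along and normal to the plane and applying the Mohr–Coulomb strength on the joint:
N' = W cosα = 577·cos32.0° = 489.3 kN/m
Driving force T = W sinα = 577·sin32.0° = 305.8 kN/m
Resisting force R = c_j·L + N'·tanφ_j = 21·12.2 + 489.3·tan19.0° = 256.2 + 168.5 = 424.7 kN/m
FS = R / T = 424.7 / 305.8 = 1.389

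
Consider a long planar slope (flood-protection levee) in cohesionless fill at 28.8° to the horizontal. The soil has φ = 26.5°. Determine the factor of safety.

FS = 0.91

For a dry cohesionless infinite slope the factor of safety is FS = tanφ / tanβ.
FS = tan26.5° / tan28.8° = 0.4986 / 0.5498 = 0.907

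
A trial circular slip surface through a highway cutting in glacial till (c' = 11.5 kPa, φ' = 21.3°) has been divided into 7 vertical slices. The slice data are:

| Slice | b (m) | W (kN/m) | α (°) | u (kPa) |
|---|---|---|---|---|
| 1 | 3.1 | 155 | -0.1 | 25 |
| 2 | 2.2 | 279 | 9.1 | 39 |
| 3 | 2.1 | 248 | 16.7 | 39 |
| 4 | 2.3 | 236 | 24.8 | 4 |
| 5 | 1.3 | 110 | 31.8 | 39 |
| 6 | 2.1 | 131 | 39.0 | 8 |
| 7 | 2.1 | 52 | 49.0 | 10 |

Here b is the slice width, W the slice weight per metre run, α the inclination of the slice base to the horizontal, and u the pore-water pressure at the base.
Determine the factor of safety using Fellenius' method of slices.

Ordinary method of slices: FS = Σ[c'·Δl_i + (W_i cosα_i − u_i·Δl_i)·tanφ'] / Σ W_i sinα_i, with Δl_i = b_i / cosα_i.
Slice 1: Δl = 3.1/cos(-0.1°) = 3.100 m; N'_1 = 155·cos(-0.1°) − 25·3.100 = 77.5; c'Δl = 35.65; W sinα = -0.3
Slice 2: Δl = 2.2/cos9.1° = 2.228 m; N'_2 = 279·cos9.1° − 39·2.228 = 188.6; c'Δl = 25.62; W sinα = 44.1
Slice 3: Δl = 2.1/cos16.7° = 2.192 m; N'_3 = 248·cos16.7° − 39·2.192 = 152.0; c'Δl = 25.21; W sinα = 71.3
Slice 4: Δl = 2.3/cos24.8° = 2.534 m; N'_4 = 236·cos24.8° − 4·2.534 = 204.1; c'Δl = 29.14; W sinα = 99.0
Slice 5: Δl = 1.3/cos31.8° = 1.530 m; N'_5 = 110·cos31.8° − 39·1.530 = 33.8; c'Δl = 17.59; W sinα = 58.0
Slice 6: Δl = 2.1/cos39.0° = 2.702 m; N'_6 = 131·cos39.0° − 8·2.702 = 80.2; c'Δl = 31.08; W sinα = 82.4
Slice 7: Δl = 2.1/cos49.0° = 3.201 m; N'_7 = 52·cos49.0° − 10·3.201 = 2.1; c'Δl = 36.81; W sinα = 39.2
Σc'Δl = 201.1 kN/m; ΣN' = 738.4 kN/m; ΣW sinα = 393.8 kN/m
Resisting = 201.1 + 738.4·tan21.3° = 201.1 + 287.9 = 489.0 kN/m
FS = 489.0 / 393.8 = 1.242

FS = 1.24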